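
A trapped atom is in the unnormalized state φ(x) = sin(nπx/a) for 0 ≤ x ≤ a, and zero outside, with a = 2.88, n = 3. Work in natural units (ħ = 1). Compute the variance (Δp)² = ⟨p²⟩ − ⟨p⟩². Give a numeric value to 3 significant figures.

10.7

Compute ⟨p⟩ and ⟨p²⟩ separately; (Δp)² = ⟨p²⟩ − ⟨p⟩².
d/dx sin(nπx/a) = (nπ/a)·cos(nπx/a) and d²/dx² sin(nπx/a) = −(nπ/a)²·sin(nπx/a); on 0 ≤ x ≤ a, ∫sin²(nπx/a) dx = a/2 and ∫sin(nπx/a)·cos(nπx/a) dx = 0.
Normalization: ∫|φ|² dx = 1.4400.
⟨p⟩ = 0.0000 and ⟨p²⟩ = 10.709.
(Δp)² = 10.709 − (0.0000)² = 10.709.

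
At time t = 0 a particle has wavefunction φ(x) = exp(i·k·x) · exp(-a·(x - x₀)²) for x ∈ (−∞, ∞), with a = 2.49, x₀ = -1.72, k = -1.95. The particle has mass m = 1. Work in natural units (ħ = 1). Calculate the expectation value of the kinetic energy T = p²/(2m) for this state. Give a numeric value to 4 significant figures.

T = −(ħ²/2m) d²/dx², so ⟨T⟩ = −(ħ²/2m) ∫ φ*·φ'' dx / ∫|φ|² dx; with m = 1.
Gaussian moments (u = x − x₀): ∫u^(2j)·e^(−2au²) du = (2j−1)!!/(4a)^j · √(π/(2a)), odd powers integrate to 0; here √(π/(2a)) = 0.79426. Derivatives: φ′ = (ik − 2au)·φ, φ″ = ((ik − 2au)² − 2a)·φ; the odd-in-u pieces drop out.
State is unnormalized: ∫|φ|² dx = 0.79426, and ∫φ*·(−ħ²/2m · φ'') dx = 2.4989, so ⟨T⟩ = 2.4989 / 0.79426.
⟨T⟩ = 3.1463.

3.146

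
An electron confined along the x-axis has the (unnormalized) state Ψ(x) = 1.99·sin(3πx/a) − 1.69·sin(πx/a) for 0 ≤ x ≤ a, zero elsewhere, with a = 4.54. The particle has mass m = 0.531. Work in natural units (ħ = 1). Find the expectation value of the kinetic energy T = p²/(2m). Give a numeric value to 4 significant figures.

T = −(ħ²/2m) d²/dx², so ⟨T⟩ = −(ħ²/2m) ∫ Ψ*·Ψ'' dx / ∫|Ψ|² dx; with m = 0.531.
d²/dx² sin(jπx/a) = −(jπ/a)²·sin(jπx/a); on 0 ≤ x ≤ a, ∫sin²(jπx/a) dx = a/2 and ∫sin(jπx/a)·sin(lπx/a) dx = 0 for j ≠ l, so only diagonal terms survive in ∫|Ψ|² and ∫Ψ·Ψ″; ∫Ψ·Ψ′ dx = [Ψ²/2] between the walls = 0.
State is unnormalized: ∫|Ψ|² dx = 15.473, and ∫Ψ*·(−ħ²/2m · Ψ'') dx = 39.402, so ⟨T⟩ = 39.402 / 15.473.
⟨T⟩ = 2.5465.

2.547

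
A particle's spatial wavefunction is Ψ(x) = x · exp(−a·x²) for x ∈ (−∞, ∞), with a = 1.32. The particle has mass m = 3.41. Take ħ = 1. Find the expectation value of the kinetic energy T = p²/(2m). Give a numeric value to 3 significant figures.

0.581

T = −(ħ²/2m) d²/dx², so ⟨T⟩ = −(ħ²/2m) ∫ Ψ*·Ψ'' dx / ∫|Ψ|² dx; with m = 3.41.
Expand each integrand as polynomial × e^(−2ax²) and use ∫x^(2j)·e^(−2ax²) dx = (2j−1)!!/(4a)^j · √(π/(2a)), odd powers → 0; here √(π/(2a)) = 1.0909. Differentiate with the product rule, d/dx e^(−ax²) = −2ax·e^(−ax²).
State is unnormalized: ∫|Ψ|² dx = 0.20660, and ∫Ψ*·(−ħ²/2m · Ψ'') dx = 0.11996, so ⟨T⟩ = 0.11996 / 0.20660.
⟨T⟩ = 0.58065.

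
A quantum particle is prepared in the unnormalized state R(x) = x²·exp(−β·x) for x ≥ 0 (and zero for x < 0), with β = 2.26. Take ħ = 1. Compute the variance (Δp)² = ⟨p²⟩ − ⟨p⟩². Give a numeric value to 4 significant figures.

1.703

Compute ⟨p⟩ and ⟨p²⟩ separately; (Δp)² = ⟨p²⟩ − ⟨p⟩².
Differentiate x²·exp(−β·x) with the product rule; every integrand then reduces to terms xʲ·e^(−2βx) on [0, ∞), with ∫₀^∞ xʲ·e^(−2βx) dx = j!/(2β)^(j+1).
Normalization: ∫|R|² dx = 0.012721.
⟨p⟩ = 0.0000 and ⟨p²⟩ = 1.7025.
(Δp)² = 1.7025 − (0.0000)² = 1.7025.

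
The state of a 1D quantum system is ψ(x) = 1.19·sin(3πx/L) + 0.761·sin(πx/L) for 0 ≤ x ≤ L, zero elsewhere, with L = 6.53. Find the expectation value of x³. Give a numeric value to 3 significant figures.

⟨x³⟩ = ∫ x³·|ψ|² dx / ∫|ψ|² dx (integrals over the domain).
On 0 ≤ x ≤ L (j ≠ l): ∫sin²(jπx/L) dx = L/2, ∫sin(jπx/L)·sin(lπx/L) dx = 0; diagonal moments ∫x·sin²(jπx/L) dx = L²/4, ∫x²·sin²(jπx/L) dx = L³·(1/6 − 1/(4j²π²)); cross terms ∫x·sin(jπx/L)·sin(lπx/L) dx = 0 for j + l even and −4jlL²/(π²(j² − l²)²) for j + l odd, ∫x²·sin(jπx/L)·sin(lπx/L) dx = (−1)^(j+l)·4jlL³/(π²(j² − l²)²); higher powers the same way via product-to-sum and parts.
State is unnormalized: ∫|ψ|² dx = 6.5144, and ∫ψ*·x³·ψ dx = 496.44, so ⟨x³⟩ = 496.44 / 6.5144.
⟨x³⟩ = 76.207.

76.2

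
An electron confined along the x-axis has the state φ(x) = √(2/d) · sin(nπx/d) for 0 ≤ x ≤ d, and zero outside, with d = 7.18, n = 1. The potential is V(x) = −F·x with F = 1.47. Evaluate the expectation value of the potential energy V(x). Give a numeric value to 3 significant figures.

-5.28

⟨V⟩ = ∫ V(x)·|φ|² dx.
With sin²θ = (1 − cos2θ)/2 on 0 ≤ x ≤ d: ∫sin²(nπx/d) dx = d/2, ∫x·sin²(nπx/d) dx = d²/4, ∫x²·sin²(nπx/d) dx = d³·(1/6 − 1/(4n²π²)); higher powers xᵏ the same way, integrating xᵏ·cos(2nπx/d) by parts.
⟨V⟩ = -5.2773.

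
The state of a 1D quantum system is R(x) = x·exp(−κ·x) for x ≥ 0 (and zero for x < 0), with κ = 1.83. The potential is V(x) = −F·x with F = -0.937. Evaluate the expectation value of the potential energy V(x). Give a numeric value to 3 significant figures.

0.768

⟨V⟩ = ∫ V(x)·|R|² dx / ∫|R|² dx.
Every integrand reduces to terms xʲ·e^(−2κx) on [0, ∞); use ∫₀^∞ xʲ·e^(−2κx) dx = j!/(2κ)^(j+1).
State is unnormalized: ∫|R|² dx = 0.040793, and ∫R*·V(x)·R dx = 0.031330, so ⟨V⟩ = 0.031330 / 0.040793.
⟨V⟩ = 0.76803.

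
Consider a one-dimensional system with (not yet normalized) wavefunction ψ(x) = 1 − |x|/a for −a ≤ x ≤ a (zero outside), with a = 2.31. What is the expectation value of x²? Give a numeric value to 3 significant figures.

0.534

⟨x²⟩ = ∫ x²·|ψ|² dx / ∫|ψ|² dx (integrals over the domain).
ψ is even, so ∫ over [−a, a] = 2∫₀ᵃ with ψ = 1 − x/a there: ∫₀ᵃ (1 − x/a)² dx = a/3, ∫₀ᵃ x²(1 − x/a)² dx = a³/30, ∫₀ᵃ x⁴(1 − x/a)² dx = a⁵/105.
State is unnormalized: ∫|ψ|² dx = 1.5400, and ∫ψ*·x²·ψ dx = 0.82176, so ⟨x²⟩ = 0.82176 / 1.5400.
⟨x²⟩ = 0.53361.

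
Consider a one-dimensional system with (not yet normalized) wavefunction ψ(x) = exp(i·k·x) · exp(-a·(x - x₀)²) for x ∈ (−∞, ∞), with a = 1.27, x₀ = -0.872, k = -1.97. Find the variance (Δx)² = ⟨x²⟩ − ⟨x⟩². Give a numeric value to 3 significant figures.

Compute ⟨x⟩ and ⟨x²⟩ separately, then (Δx)² = ⟨x²⟩ − ⟨x⟩².
Gaussian moments (u = x − x₀): ∫u^(2j)·e^(−2au²) du = (2j−1)!!/(4a)^j · √(π/(2a)), odd powers integrate to 0; here √(π/(2a)) = 1.1121.
Normalization: ∫|ψ|² dx = 1.1121.
⟨x⟩ = -0.87200 and ⟨x²⟩ = 0.95723.
(Δx)² = 0.95723 − (-0.87200)² = 0.19685.

0.197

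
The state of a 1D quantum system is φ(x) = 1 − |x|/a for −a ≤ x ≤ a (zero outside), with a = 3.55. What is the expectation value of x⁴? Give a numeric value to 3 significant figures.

⟨x⁴⟩ = ∫ x⁴·|φ|² dx / ∫|φ|² dx (integrals over the domain).
φ is even, so ∫ over [−a, a] = 2∫₀ᵃ with φ = 1 − x/a there: ∫₀ᵃ (1 − x/a)² dx = a/3, ∫₀ᵃ x²(1 − x/a)² dx = a³/30, ∫₀ᵃ x⁴(1 − x/a)² dx = a⁵/105.
State is unnormalized: ∫|φ|² dx = 2.3667, and ∫φ*·x⁴·φ dx = 10.739, so ⟨x⁴⟩ = 10.739 / 2.3667.
⟨x⁴⟩ = 4.5378.

4.54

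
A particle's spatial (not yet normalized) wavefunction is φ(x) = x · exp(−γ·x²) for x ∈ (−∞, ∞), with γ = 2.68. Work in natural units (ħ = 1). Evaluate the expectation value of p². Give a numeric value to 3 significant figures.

p² φ = −ħ² d²φ/dx²; ⟨p²⟩ = −ħ² ∫ φ*·φ'' dx / ∫|φ|² dx.
Expand each integrand as polynomial × e^(−2γx²) and use ∫x^(2j)·e^(−2γx²) dx = (2j−1)!!/(4γ)^j · √(π/(2γ)), odd powers → 0; here √(π/(2γ)) = 0.76558. Differentiate with the product rule, d/dx e^(−γx²) = −2γx·e^(−γx²).
State is unnormalized: ∫|φ|² dx = 0.071416, and ∫φ*·(−ħ² φ'') dx = 0.57419, so ⟨p²⟩ = 0.57419 / 0.071416.
⟨p²⟩ = 8.0400.

8.04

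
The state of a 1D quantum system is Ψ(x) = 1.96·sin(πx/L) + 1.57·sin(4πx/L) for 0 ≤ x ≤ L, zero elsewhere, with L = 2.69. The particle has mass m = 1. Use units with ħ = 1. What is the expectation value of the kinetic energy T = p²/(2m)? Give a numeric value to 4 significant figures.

T = −(ħ²/2m) d²/dx², so ⟨T⟩ = −(ħ²/2m) ∫ Ψ*·Ψ'' dx / ∫|Ψ|² dx; with m = 1.
d²/dx² sin(jπx/L) = −(jπ/L)²·sin(jπx/L); on 0 ≤ x ≤ L, ∫sin²(jπx/L) dx = L/2 and ∫sin(jπx/L)·sin(lπx/L) dx = 0 for j ≠ l, so only diagonal terms survive in ∫|Ψ|² and ∫Ψ·Ψ″; ∫Ψ·Ψ′ dx = [Ψ²/2] between the walls = 0.
State is unnormalized: ∫|Ψ|² dx = 8.4822, and ∫Ψ*·(−ħ²/2m · Ψ'') dx = 39.699, so ⟨T⟩ = 39.699 / 8.4822.
⟨T⟩ = 4.6802.

4.680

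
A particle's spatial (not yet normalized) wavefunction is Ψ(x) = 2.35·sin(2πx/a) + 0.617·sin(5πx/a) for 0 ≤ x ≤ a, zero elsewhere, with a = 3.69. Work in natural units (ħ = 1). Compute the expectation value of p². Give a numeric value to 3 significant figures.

p² Ψ = −ħ² d²Ψ/dx²; ⟨p²⟩ = −ħ² ∫ Ψ*·Ψ'' dx / ∫|Ψ|² dx.
d²/dx² sin(jπx/a) = −(jπ/a)²·sin(jπx/a); on 0 ≤ x ≤ a, ∫sin²(jπx/a) dx = a/2 and ∫sin(jπx/a)·sin(lπx/a) dx = 0 for j ≠ l, so only diagonal terms survive in ∫|Ψ|² and ∫Ψ·Ψ″; ∫Ψ·Ψ′ dx = [Ψ²/2] between the walls = 0.
State is unnormalized: ∫|Ψ|² dx = 10.891, and ∫Ψ*·(−ħ² Ψ'') dx = 42.270, so ⟨p²⟩ = 42.270 / 10.891.
⟨p²⟩ = 3.8810.

3.88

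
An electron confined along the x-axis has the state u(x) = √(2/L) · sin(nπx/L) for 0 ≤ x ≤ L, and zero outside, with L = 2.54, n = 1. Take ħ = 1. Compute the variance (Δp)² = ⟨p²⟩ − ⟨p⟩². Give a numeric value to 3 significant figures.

Compute ⟨p⟩ and ⟨p²⟩ separately; (Δp)² = ⟨p²⟩ − ⟨p⟩².
d/dx sin(nπx/L) = (nπ/L)·cos(nπx/L) and d²/dx² sin(nπx/L) = −(nπ/L)²·sin(nπx/L); on 0 ≤ x ≤ L, ∫sin²(nπx/L) dx = L/2 and ∫sin(nπx/L)·cos(nπx/L) dx = 0.
⟨p⟩ = 0.0000 and ⟨p²⟩ = 1.5298.
(Δp)² = 1.5298 − (0.0000)² = 1.5298.

1.53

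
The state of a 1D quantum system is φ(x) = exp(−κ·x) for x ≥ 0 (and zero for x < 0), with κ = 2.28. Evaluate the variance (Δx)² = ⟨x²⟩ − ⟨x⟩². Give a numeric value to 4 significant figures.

Compute ⟨x⟩ and ⟨x²⟩ separately, then (Δx)² = ⟨x²⟩ − ⟨x⟩².
Every integrand reduces to terms xʲ·e^(−2κx) on [0, ∞); use ∫₀^∞ xʲ·e^(−2κx) dx = j!/(2κ)^(j+1).
Normalization: ∫|φ|² dx = 0.21930.
⟨x⟩ = 0.21930 and ⟨x²⟩ = 0.096183.
(Δx)² = 0.096183 − (0.21930)² = 0.048092.

0.04809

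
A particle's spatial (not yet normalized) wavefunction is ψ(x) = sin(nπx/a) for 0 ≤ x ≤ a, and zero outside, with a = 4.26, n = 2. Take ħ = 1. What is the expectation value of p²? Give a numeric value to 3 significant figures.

p² ψ = −ħ² d²ψ/dx²; ⟨p²⟩ = −ħ² ∫ ψ*·ψ'' dx / ∫|ψ|² dx.
d/dx sin(nπx/a) = (nπ/a)·cos(nπx/a) and d²/dx² sin(nπx/a) = −(nπ/a)²·sin(nπx/a); on 0 ≤ x ≤ a, ∫sin²(nπx/a) dx = a/2 and ∫sin(nπx/a)·cos(nπx/a) dx = 0.
State is unnormalized: ∫|ψ|² dx = 2.1300, and ∫ψ*·(−ħ² ψ'') dx = 4.6336, so ⟨p²⟩ = 4.6336 / 2.1300.
⟨p²⟩ = 2.1754.

2.18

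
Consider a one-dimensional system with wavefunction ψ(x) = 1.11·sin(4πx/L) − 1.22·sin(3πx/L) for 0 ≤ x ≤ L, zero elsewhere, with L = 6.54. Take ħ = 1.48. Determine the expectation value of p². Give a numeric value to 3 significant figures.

6.15

p² ψ = −ħ² d²ψ/dx²; ⟨p²⟩ = −ħ² ∫ ψ*·ψ'' dx / ∫|ψ|² dx.
d²/dx² sin(jπx/L) = −(jπ/L)²·sin(jπx/L); on 0 ≤ x ≤ L, ∫sin²(jπx/L) dx = L/2 and ∫sin(jπx/L)·sin(lπx/L) dx = 0 for j ≠ l, so only diagonal terms survive in ∫|ψ|² and ∫ψ·ψ″; ∫ψ·ψ′ dx = [ψ²/2] between the walls = 0.
State is unnormalized: ∫|ψ|² dx = 8.8960, and ∫ψ*·(−ħ² ψ'') dx = 54.722, so ⟨p²⟩ = 54.722 / 8.8960.
⟨p²⟩ = 6.1513.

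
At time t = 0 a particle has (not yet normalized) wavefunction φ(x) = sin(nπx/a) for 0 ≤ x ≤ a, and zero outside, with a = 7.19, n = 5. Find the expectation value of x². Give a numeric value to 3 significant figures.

17.1

⟨x²⟩ = ∫ x²·|φ|² dx / ∫|φ|² dx (integrals over the domain).
With sin²θ = (1 − cos2θ)/2 on 0 ≤ x ≤ a: ∫sin²(nπx/a) dx = a/2, ∫x·sin²(nπx/a) dx = a²/4, ∫x²·sin²(nπx/a) dx = a³·(1/6 − 1/(4n²π²)); higher powers xᵏ the same way, integrating xᵏ·cos(2nπx/a) by parts.
State is unnormalized: ∫|φ|² dx = 3.5950, and ∫φ*·x²·φ dx = 61.573, so ⟨x²⟩ = 61.573 / 3.5950.
⟨x²⟩ = 17.127.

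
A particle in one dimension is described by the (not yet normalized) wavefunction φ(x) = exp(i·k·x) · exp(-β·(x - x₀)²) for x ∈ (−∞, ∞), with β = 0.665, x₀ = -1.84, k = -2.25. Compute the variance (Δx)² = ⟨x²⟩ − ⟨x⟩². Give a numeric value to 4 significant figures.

0.3759

Compute ⟨x⟩ and ⟨x²⟩ separately, then (Δx)² = ⟨x²⟩ − ⟨x⟩².
Gaussian moments (u = x − x₀): ∫u^(2j)·e^(−2βu²) du = (2j−1)!!/(4β)^j · √(π/(2β)), odd powers integrate to 0; here √(π/(2β)) = 1.5369.
Normalization: ∫|φ|² dx = 1.5369.
⟨x⟩ = -1.8400 and ⟨x²⟩ = 3.7615.
(Δx)² = 3.7615 − (-1.8400)² = 0.37594.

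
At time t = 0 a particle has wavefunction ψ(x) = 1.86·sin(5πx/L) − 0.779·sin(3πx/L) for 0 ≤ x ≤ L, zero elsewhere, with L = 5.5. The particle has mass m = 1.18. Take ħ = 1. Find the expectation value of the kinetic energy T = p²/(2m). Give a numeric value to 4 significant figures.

T = −(ħ²/2m) d²/dx², so ⟨T⟩ = −(ħ²/2m) ∫ ψ*·ψ'' dx / ∫|ψ|² dx; with m = 1.18.
d²/dx² sin(jπx/L) = −(jπ/L)²·sin(jπx/L); on 0 ≤ x ≤ L, ∫sin²(jπx/L) dx = L/2 and ∫sin(jπx/L)·sin(lπx/L) dx = 0 for j ≠ l, so only diagonal terms survive in ∫|ψ|² and ∫ψ·ψ″; ∫ψ·ψ′ dx = [ψ²/2] between the walls = 0.
State is unnormalized: ∫|ψ|² dx = 11.183, and ∫ψ*·(−ħ²/2m · ψ'') dx = 34.959, so ⟨T⟩ = 34.959 / 11.183.
⟨T⟩ = 3.1261.

3.126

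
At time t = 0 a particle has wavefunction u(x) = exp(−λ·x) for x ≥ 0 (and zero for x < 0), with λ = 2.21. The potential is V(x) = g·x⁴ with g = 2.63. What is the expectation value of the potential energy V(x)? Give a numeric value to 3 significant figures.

⟨V⟩ = ∫ V(x)·|u|² dx / ∫|u|² dx.
Every integrand reduces to terms xʲ·e^(−2λx) on [0, ∞); use ∫₀^∞ xʲ·e^(−2λx) dx = j!/(2λ)^(j+1).
State is unnormalized: ∫|u|² dx = 0.22624, and ∫u*·V(x)·u dx = 0.037416, so ⟨V⟩ = 0.037416 / 0.22624.
⟨V⟩ = 0.16538.

0.165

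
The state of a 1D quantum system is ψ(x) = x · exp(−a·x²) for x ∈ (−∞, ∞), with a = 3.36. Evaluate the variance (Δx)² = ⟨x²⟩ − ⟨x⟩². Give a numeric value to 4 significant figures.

0.2232

Compute ⟨x⟩ and ⟨x²⟩ separately, then (Δx)² = ⟨x²⟩ − ⟨x⟩².
Expand each integrand as polynomial × e^(−2ax²) and use ∫x^(2j)·e^(−2ax²) dx = (2j−1)!!/(4a)^j · √(π/(2a)), odd powers → 0; here √(π/(2a)) = 0.68374.
Normalization: ∫|ψ|² dx = 0.050873.
⟨x⟩ = 0.0000 and ⟨x²⟩ = 0.22321.
(Δx)² = 0.22321 − (0.0000)² = 0.22321.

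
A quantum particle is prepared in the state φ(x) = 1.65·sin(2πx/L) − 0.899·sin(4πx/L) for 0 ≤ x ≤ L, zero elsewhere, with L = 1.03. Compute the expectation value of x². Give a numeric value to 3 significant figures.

0.302

⟨x²⟩ = ∫ x²·|φ|² dx / ∫|φ|² dx (integrals over the domain).
On 0 ≤ x ≤ L (j ≠ l): ∫sin²(jπx/L) dx = L/2, ∫sin(jπx/L)·sin(lπx/L) dx = 0; diagonal moments ∫x·sin²(jπx/L) dx = L²/4, ∫x²·sin²(jπx/L) dx = L³·(1/6 − 1/(4j²π²)); cross terms ∫x·sin(jπx/L)·sin(lπx/L) dx = 0 for j + l even and −4jlL²/(π²(j² − l²)²) for j + l odd, ∫x²·sin(jπx/L)·sin(lπx/L) dx = (−1)^(j+l)·4jlL³/(π²(j² − l²)²); higher powers the same way via product-to-sum and parts.
State is unnormalized: ∫|φ|² dx = 1.8183, and ∫φ*·x²·φ dx = 0.54979, so ⟨x²⟩ = 0.54979 / 1.8183.
⟨x²⟩ = 0.30236.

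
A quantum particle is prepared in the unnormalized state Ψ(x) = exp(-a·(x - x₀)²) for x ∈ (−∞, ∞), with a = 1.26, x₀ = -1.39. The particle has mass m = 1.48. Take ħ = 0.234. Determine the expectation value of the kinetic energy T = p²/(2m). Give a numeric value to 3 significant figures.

0.0233

T = −(ħ²/2m) d²/dx², so ⟨T⟩ = −(ħ²/2m) ∫ Ψ*·Ψ'' dx / ∫|Ψ|² dx; with m = 1.48.
Gaussian moments (u = x − x₀): ∫u^(2j)·e^(−2au²) du = (2j−1)!!/(4a)^j · √(π/(2a)), odd powers integrate to 0; here √(π/(2a)) = 1.1165. Derivatives: d/dx e^(−au²) = −2au·e^(−au²), d²/dx² e^(−au²) = (4a²u² − 2a)·e^(−au²).
State is unnormalized: ∫|Ψ|² dx = 1.1165, and ∫Ψ*·(−ħ²/2m · Ψ'') dx = 0.026025, so ⟨T⟩ = 0.026025 / 1.1165.
⟨T⟩ = 0.023308.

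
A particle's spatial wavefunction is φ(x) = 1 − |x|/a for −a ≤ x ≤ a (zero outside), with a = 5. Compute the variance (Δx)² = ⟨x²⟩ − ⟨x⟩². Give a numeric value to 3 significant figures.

2.50

Compute ⟨x⟩ and ⟨x²⟩ separately, then (Δx)² = ⟨x²⟩ − ⟨x⟩².
φ is even, so ∫ over [−a, a] = 2∫₀ᵃ with φ = 1 − x/a there: ∫₀ᵃ (1 − x/a)² dx = a/3, ∫₀ᵃ x²(1 − x/a)² dx = a³/30, ∫₀ᵃ x⁴(1 − x/a)² dx = a⁵/105.
Normalization: ∫|φ|² dx = 3.3333.
⟨x⟩ = 0.0000 and ⟨x²⟩ = 2.5000.
(Δx)² = 2.5000 − (0.0000)² = 2.5000.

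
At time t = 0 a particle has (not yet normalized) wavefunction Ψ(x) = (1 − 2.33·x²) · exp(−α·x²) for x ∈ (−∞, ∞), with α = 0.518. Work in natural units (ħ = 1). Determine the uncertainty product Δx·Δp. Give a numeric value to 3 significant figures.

2.49

Δx = √(⟨x²⟩−⟨x⟩²), Δp = √(⟨p²⟩−⟨p⟩²).
Expand each integrand as polynomial × e^(−2αx²) and use ∫x^(2j)·e^(−2αx²) dx = (2j−1)!!/(4α)^j · √(π/(2α)), odd powers → 0; here √(π/(2α)) = 1.7414. Differentiate with the product rule, d/dx e^(−αx²) = −2αx·e^(−αx²).
Normalization: ∫|Ψ|² dx = 4.4311.
⟨x⟩ = 0.0000, ⟨x²⟩ = 2.5076 ⇒ Δx = 1.5835.
⟨p⟩ = 0.0000, ⟨p²⟩ = 2.4634 ⇒ Δp = 1.5695.
Δx·Δp = 2.4854.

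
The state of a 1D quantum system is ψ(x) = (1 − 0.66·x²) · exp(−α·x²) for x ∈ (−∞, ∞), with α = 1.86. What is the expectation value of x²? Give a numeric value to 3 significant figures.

0.0930

⟨x²⟩ = ∫ x²·|ψ|² dx / ∫|ψ|² dx (integrals over the domain).
Expand each integrand as polynomial × e^(−2αx²) and use ∫x^(2j)·e^(−2αx²) dx = (2j−1)!!/(4α)^j · √(π/(2α)), odd powers → 0; here √(π/(2α)) = 0.91897.
State is unnormalized: ∫|ψ|² dx = 0.77763, and ∫ψ*·x²·ψ dx = 0.072355, so ⟨x²⟩ = 0.072355 / 0.77763.
⟨x²⟩ = 0.093046.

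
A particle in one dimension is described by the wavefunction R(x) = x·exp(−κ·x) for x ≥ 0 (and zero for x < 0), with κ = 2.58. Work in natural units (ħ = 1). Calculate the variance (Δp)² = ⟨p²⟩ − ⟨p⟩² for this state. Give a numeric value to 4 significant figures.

Compute ⟨p⟩ and ⟨p²⟩ separately; (Δp)² = ⟨p²⟩ − ⟨p⟩².
Differentiate x·exp(−κ·x) with the product rule; every integrand then reduces to terms xʲ·e^(−2κx) on [0, ∞), with ∫₀^∞ xʲ·e^(−2κx) dx = j!/(2κ)^(j+1).
Normalization: ∫|R|² dx = 0.014557.
⟨p⟩ = 0.0000 and ⟨p²⟩ = 6.6564.
(Δp)² = 6.6564 − (0.0000)² = 6.6564.

6.656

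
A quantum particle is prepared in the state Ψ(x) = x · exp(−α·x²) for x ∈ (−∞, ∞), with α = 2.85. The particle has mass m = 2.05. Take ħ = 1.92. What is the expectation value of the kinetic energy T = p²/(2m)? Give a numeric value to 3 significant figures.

7.69

T = −(ħ²/2m) d²/dx², so ⟨T⟩ = −(ħ²/2m) ∫ Ψ*·Ψ'' dx / ∫|Ψ|² dx; with m = 2.05.
Expand each integrand as polynomial × e^(−2αx²) and use ∫x^(2j)·e^(−2αx²) dx = (2j−1)!!/(4α)^j · √(π/(2α)), odd powers → 0; here √(π/(2α)) = 0.74240. Differentiate with the product rule, d/dx e^(−αx²) = −2αx·e^(−αx²).
State is unnormalized: ∫|Ψ|² dx = 0.065123, and ∫Ψ*·(−ħ²/2m · Ψ'') dx = 0.50063, so ⟨T⟩ = 0.50063 / 0.065123.
⟨T⟩ = 7.6875.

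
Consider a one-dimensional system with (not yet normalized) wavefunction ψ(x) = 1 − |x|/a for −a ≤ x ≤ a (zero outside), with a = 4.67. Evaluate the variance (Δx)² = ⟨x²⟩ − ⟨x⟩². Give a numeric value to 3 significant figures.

Compute ⟨x⟩ and ⟨x²⟩ separately, then (Δx)² = ⟨x²⟩ − ⟨x⟩².
ψ is even, so ∫ over [−a, a] = 2∫₀ᵃ with ψ = 1 − x/a there: ∫₀ᵃ (1 − x/a)² dx = a/3, ∫₀ᵃ x²(1 − x/a)² dx = a³/30, ∫₀ᵃ x⁴(1 − x/a)² dx = a⁵/105.
Normalization: ∫|ψ|² dx = 3.1133.
⟨x⟩ = 0.0000 and ⟨x²⟩ = 2.1809.
(Δx)² = 2.1809 − (0.0000)² = 2.1809.

2.18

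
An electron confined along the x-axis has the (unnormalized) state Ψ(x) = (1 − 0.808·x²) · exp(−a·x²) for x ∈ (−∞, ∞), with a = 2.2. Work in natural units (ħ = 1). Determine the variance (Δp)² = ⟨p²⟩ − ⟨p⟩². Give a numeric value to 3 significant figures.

3.25

Compute ⟨p⟩ and ⟨p²⟩ separately; (Δp)² = ⟨p²⟩ − ⟨p⟩².
Expand each integrand as polynomial × e^(−2ax²) and use ∫x^(2j)·e^(−2ax²) dx = (2j−1)!!/(4a)^j · √(π/(2a)), odd powers → 0; here √(π/(2a)) = 0.84498. Differentiate with the product rule, d/dx e^(−ax²) = −2ax·e^(−ax²).
Normalization: ∫|Ψ|² dx = 0.71119.
⟨p⟩ = 0.0000 and ⟨p²⟩ = 3.2482.
(Δp)² = 3.2482 − (0.0000)² = 3.2482.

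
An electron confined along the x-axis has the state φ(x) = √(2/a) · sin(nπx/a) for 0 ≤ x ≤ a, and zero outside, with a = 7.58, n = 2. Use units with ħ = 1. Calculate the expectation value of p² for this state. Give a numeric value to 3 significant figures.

p² φ = −ħ² d²φ/dx²; ⟨p²⟩ = −ħ² ∫ φ*·φ'' dx.
d/dx sin(nπx/a) = (nπ/a)·cos(nπx/a) and d²/dx² sin(nπx/a) = −(nπ/a)²·sin(nπx/a); on 0 ≤ x ≤ a, ∫sin²(nπx/a) dx = a/2 and ∫sin(nπx/a)·cos(nπx/a) dx = 0.
⟨p²⟩ = 0.68710.

0.687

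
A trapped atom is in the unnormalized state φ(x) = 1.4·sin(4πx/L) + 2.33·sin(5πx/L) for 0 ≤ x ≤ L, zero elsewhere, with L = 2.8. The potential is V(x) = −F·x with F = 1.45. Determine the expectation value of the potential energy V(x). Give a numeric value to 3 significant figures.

-1.31

⟨V⟩ = ∫ V(x)·|φ|² dx / ∫|φ|² dx.
On 0 ≤ x ≤ L (j ≠ l): ∫sin²(jπx/L) dx = L/2, ∫sin(jπx/L)·sin(lπx/L) dx = 0; diagonal moments ∫x·sin²(jπx/L) dx = L²/4, ∫x²·sin²(jπx/L) dx = L³·(1/6 − 1/(4j²π²)); cross terms ∫x·sin(jπx/L)·sin(lπx/L) dx = 0 for j + l even and −4jlL²/(π²(j² − l²)²) for j + l odd, ∫x²·sin(jπx/L)·sin(lπx/L) dx = (−1)^(j+l)·4jlL³/(π²(j² − l²)²); higher powers the same way via product-to-sum and parts.
State is unnormalized: ∫|φ|² dx = 10.344, and ∫φ*·V(x)·φ dx = -13.578, so ⟨V⟩ = -13.578 / 10.344.
⟨V⟩ = -1.3125.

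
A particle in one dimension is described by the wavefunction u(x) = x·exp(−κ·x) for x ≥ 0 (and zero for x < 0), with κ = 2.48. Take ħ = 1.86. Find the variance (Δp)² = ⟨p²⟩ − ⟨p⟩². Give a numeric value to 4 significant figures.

21.28

Compute ⟨p⟩ and ⟨p²⟩ separately; (Δp)² = ⟨p²⟩ − ⟨p⟩².
Differentiate x·exp(−κ·x) with the product rule; every integrand then reduces to terms xʲ·e^(−2κx) on [0, ∞), with ∫₀^∞ xʲ·e^(−2κx) dx = j!/(2κ)^(j+1).
Normalization: ∫|u|² dx = 0.016390.
⟨p⟩ = 0.0000 and ⟨p²⟩ = 21.278.
(Δp)² = 21.278 − (0.0000)² = 21.278.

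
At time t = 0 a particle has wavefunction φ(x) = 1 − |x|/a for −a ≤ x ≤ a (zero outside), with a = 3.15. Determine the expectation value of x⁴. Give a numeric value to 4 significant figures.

⟨x⁴⟩ = ∫ x⁴·|φ|² dx / ∫|φ|² dx (integrals over the domain).
φ is even, so ∫ over [−a, a] = 2∫₀ᵃ with φ = 1 − x/a there: ∫₀ᵃ (1 − x/a)² dx = a/3, ∫₀ᵃ x²(1 − x/a)² dx = a³/30, ∫₀ᵃ x⁴(1 − x/a)² dx = a⁵/105.
State is unnormalized: ∫|φ|² dx = 2.1000, and ∫φ*·x⁴·φ dx = 5.9074, so ⟨x⁴⟩ = 5.9074 / 2.1000.
⟨x⁴⟩ = 2.8130.

2.813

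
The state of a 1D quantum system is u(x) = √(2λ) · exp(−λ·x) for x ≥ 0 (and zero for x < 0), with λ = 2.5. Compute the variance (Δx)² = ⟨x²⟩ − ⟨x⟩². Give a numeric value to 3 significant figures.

Compute ⟨x⟩ and ⟨x²⟩ separately, then (Δx)² = ⟨x²⟩ − ⟨x⟩².
Every integrand reduces to terms xʲ·e^(−2λx) on [0, ∞); use ∫₀^∞ xʲ·e^(−2λx) dx = j!/(2λ)^(j+1).
⟨x⟩ = 0.20000 and ⟨x²⟩ = 0.080000.
(Δx)² = 0.080000 − (0.20000)² = 0.040000.

0.0400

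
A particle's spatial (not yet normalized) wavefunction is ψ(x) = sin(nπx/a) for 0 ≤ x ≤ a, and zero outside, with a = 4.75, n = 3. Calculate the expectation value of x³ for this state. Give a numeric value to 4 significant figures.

25.89

⟨x³⟩ = ∫ x³·|ψ|² dx / ∫|ψ|² dx (integrals over the domain).
With sin²θ = (1 − cos2θ)/2 on 0 ≤ x ≤ a: ∫sin²(nπx/a) dx = a/2, ∫x·sin²(nπx/a) dx = a²/4, ∫x²·sin²(nπx/a) dx = a³·(1/6 − 1/(4n²π²)); higher powers xᵏ the same way, integrating xᵏ·cos(2nπx/a) by parts.
State is unnormalized: ∫|ψ|² dx = 2.3750, and ∫ψ*·x³·ψ dx = 61.484, so ⟨x³⟩ = 61.484 / 2.3750.
⟨x³⟩ = 25.888.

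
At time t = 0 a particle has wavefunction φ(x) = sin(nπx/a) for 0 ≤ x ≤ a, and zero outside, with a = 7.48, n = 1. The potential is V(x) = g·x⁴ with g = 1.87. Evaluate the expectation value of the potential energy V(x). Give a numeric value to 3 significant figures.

668.

⟨V⟩ = ∫ V(x)·|φ|² dx / ∫|φ|² dx.
With sin²θ = (1 − cos2θ)/2 on 0 ≤ x ≤ a: ∫sin²(nπx/a) dx = a/2, ∫x·sin²(nπx/a) dx = a²/4, ∫x²·sin²(nπx/a) dx = a³·(1/6 − 1/(4n²π²)); higher powers xᵏ the same way, integrating xᵏ·cos(2nπx/a) by parts.
State is unnormalized: ∫|φ|² dx = 3.7400, and ∫φ*·V(x)·φ dx = 2497.6, so ⟨V⟩ = 2497.6 / 3.7400.
⟨V⟩ = 667.80.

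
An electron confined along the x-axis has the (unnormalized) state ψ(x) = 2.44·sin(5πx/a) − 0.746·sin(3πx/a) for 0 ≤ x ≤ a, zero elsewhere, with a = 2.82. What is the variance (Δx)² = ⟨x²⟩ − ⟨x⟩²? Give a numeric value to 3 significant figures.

Compute ⟨x⟩ and ⟨x²⟩ separately, then (Δx)² = ⟨x²⟩ − ⟨x⟩².
On 0 ≤ x ≤ a (j ≠ l): ∫sin²(jπx/a) dx = a/2, ∫sin(jπx/a)·sin(lπx/a) dx = 0; diagonal moments ∫x·sin²(jπx/a) dx = a²/4, ∫x²·sin²(jπx/a) dx = a³·(1/6 − 1/(4j²π²)); cross terms ∫x·sin(jπx/a)·sin(lπx/a) dx = 0 for j + l even and −4jla²/(π²(j² − l²)²) for j + l odd, ∫x²·sin(jπx/a)·sin(lπx/a) dx = (−1)^(j+l)·4jla³/(π²(j² − l²)²); higher powers the same way via product-to-sum and parts.
Normalization: ∫|ψ|² dx = 9.1793.
⟨x⟩ = 1.4100 and ⟨x²⟩ = 2.4210.
(Δx)² = 2.4210 − (1.4100)² = 0.43293.

0.433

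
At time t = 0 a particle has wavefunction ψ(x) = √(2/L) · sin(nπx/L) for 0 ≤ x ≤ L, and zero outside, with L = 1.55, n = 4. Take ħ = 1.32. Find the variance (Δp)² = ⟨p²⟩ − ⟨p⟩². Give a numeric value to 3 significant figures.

Compute ⟨p⟩ and ⟨p²⟩ separately; (Δp)² = ⟨p²⟩ − ⟨p⟩².
d/dx sin(nπx/L) = (nπ/L)·cos(nπx/L) and d²/dx² sin(nπx/L) = −(nπ/L)²·sin(nπx/L); on 0 ≤ x ≤ L, ∫sin²(nπx/L) dx = L/2 and ∫sin(nπx/L)·cos(nπx/L) dx = 0.
⟨p⟩ = 0.0000 and ⟨p²⟩ = 114.53.
(Δp)² = 114.53 − (0.0000)² = 114.53.

115.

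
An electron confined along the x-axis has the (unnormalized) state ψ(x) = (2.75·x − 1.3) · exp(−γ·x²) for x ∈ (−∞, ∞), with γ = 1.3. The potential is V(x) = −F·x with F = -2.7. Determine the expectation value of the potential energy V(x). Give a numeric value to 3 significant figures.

-1.18

⟨V⟩ = ∫ V(x)·|ψ|² dx / ∫|ψ|² dx.
Expand each integrand as polynomial × e^(−2γx²) and use ∫x^(2j)·e^(−2γx²) dx = (2j−1)!!/(4γ)^j · √(π/(2γ)), odd powers → 0; here √(π/(2γ)) = 1.0992.
State is unnormalized: ∫|ψ|² dx = 3.4563, and ∫ψ*·V(x)·ψ dx = -4.0809, so ⟨V⟩ = -4.0809 / 3.4563.
⟨V⟩ = -1.1807.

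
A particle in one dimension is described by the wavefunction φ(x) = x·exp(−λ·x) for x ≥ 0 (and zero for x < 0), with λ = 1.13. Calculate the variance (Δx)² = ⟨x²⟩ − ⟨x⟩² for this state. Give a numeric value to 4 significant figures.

Compute ⟨x⟩ and ⟨x²⟩ separately, then (Δx)² = ⟨x²⟩ − ⟨x⟩².
Every integrand reduces to terms xʲ·e^(−2λx) on [0, ∞); use ∫₀^∞ xʲ·e^(−2λx) dx = j!/(2λ)^(j+1).
Normalization: ∫|φ|² dx = 0.17326.
⟨x⟩ = 1.3274 and ⟨x²⟩ = 2.3494.
(Δx)² = 2.3494 − (1.3274)² = 0.58736.

0.5874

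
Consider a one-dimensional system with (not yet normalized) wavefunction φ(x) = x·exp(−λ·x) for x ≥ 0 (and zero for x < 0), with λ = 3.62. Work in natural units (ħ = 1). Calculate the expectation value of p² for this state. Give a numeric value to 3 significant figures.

13.1

p² φ = −ħ² d²φ/dx²; ⟨p²⟩ = −ħ² ∫ φ*·φ'' dx / ∫|φ|² dx.
Differentiate x·exp(−λ·x) with the product rule; every integrand then reduces to terms xʲ·e^(−2λx) on [0, ∞), with ∫₀^∞ xʲ·e^(−2λx) dx = j!/(2λ)^(j+1).
State is unnormalized: ∫|φ|² dx = 0.0052700, and ∫φ*·(−ħ² φ'') dx = 0.069061, so ⟨p²⟩ = 0.069061 / 0.0052700.
⟨p²⟩ = 13.104.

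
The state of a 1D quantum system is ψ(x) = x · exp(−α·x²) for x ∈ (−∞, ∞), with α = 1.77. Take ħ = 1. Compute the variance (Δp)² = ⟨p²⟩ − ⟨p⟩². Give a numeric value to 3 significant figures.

Compute ⟨p⟩ and ⟨p²⟩ separately; (Δp)² = ⟨p²⟩ − ⟨p⟩².
Expand each integrand as polynomial × e^(−2αx²) and use ∫x^(2j)·e^(−2αx²) dx = (2j−1)!!/(4α)^j · √(π/(2α)), odd powers → 0; here √(π/(2α)) = 0.94205. Differentiate with the product rule, d/dx e^(−αx²) = −2αx·e^(−αx²).
Normalization: ∫|ψ|² dx = 0.13306.
⟨p⟩ = 0.0000 and ⟨p²⟩ = 5.3100.
(Δp)² = 5.3100 − (0.0000)² = 5.3100.

5.31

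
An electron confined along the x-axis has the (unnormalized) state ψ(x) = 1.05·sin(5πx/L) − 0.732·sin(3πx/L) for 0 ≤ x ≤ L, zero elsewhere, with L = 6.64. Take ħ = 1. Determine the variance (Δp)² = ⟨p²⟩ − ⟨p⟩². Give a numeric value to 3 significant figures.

4.42

Compute ⟨p⟩ and ⟨p²⟩ separately; (Δp)² = ⟨p²⟩ − ⟨p⟩².
d²/dx² sin(jπx/L) = −(jπ/L)²·sin(jπx/L); on 0 ≤ x ≤ L, ∫sin²(jπx/L) dx = L/2 and ∫sin(jπx/L)·sin(lπx/L) dx = 0 for j ≠ l, so only diagonal terms survive in ∫|ψ|² and ∫ψ·ψ″; ∫ψ·ψ′ dx = [ψ²/2] between the walls = 0.
Normalization: ∫|ψ|² dx = 5.4392.
⟨p⟩ = 0.0000 and ⟨p²⟩ = 4.4249.
(Δp)² = 4.4249 − (0.0000)² = 4.4249.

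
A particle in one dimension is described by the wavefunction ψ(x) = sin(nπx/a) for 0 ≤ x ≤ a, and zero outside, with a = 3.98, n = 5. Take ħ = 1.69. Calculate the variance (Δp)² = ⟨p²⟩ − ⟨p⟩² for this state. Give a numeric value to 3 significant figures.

44.5

Compute ⟨p⟩ and ⟨p²⟩ separately; (Δp)² = ⟨p²⟩ − ⟨p⟩².
d/dx sin(nπx/a) = (nπ/a)·cos(nπx/a) and d²/dx² sin(nπx/a) = −(nπ/a)²·sin(nπx/a); on 0 ≤ x ≤ a, ∫sin²(nπx/a) dx = a/2 and ∫sin(nπx/a)·cos(nπx/a) dx = 0.
Normalization: ∫|ψ|² dx = 1.9900.
⟨p⟩ = 0.0000 and ⟨p²⟩ = 44.488.
(Δp)² = 44.488 − (0.0000)² = 44.488.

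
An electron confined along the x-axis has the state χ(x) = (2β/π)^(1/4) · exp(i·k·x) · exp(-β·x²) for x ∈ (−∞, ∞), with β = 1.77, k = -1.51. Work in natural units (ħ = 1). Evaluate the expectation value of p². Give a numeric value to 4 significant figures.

4.050

p² χ = −ħ² d²χ/dx²; ⟨p²⟩ = −ħ² ∫ χ*·χ'' dx.
Gaussian moments: ∫x^(2j)·e^(−2βx²) dx = (2j−1)!!/(4β)^j · √(π/(2β)), odd powers integrate to 0; here √(π/(2β)) = 0.94205. Derivatives: χ′ = (ik − 2βx)·χ, χ″ = ((ik − 2βx)² − 2β)·χ; the odd-in-x pieces drop out.
⟨p²⟩ = 4.0501.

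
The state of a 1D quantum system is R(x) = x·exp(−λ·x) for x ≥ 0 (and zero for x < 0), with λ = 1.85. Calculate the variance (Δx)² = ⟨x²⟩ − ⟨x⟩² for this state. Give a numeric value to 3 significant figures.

0.219

Compute ⟨x⟩ and ⟨x²⟩ separately, then (Δx)² = ⟨x²⟩ − ⟨x⟩².
Every integrand reduces to terms xʲ·e^(−2λx) on [0, ∞); use ∫₀^∞ xʲ·e^(−2λx) dx = j!/(2λ)^(j+1).
Normalization: ∫|R|² dx = 0.039484.
⟨x⟩ = 0.81081 and ⟨x²⟩ = 0.87655.
(Δx)² = 0.87655 − (0.81081)² = 0.21914.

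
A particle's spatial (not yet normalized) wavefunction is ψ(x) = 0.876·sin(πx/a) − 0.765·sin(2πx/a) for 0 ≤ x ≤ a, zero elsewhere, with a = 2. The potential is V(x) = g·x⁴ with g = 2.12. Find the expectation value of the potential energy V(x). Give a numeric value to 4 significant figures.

⟨V⟩ = ∫ V(x)·|ψ|² dx / ∫|ψ|² dx.
On 0 ≤ x ≤ a (j ≠ l): ∫sin²(jπx/a) dx = a/2, ∫sin(jπx/a)·sin(lπx/a) dx = 0; diagonal moments ∫x·sin²(jπx/a) dx = a²/4, ∫x²·sin²(jπx/a) dx = a³·(1/6 − 1/(4j²π²)); cross terms ∫x·sin(jπx/a)·sin(lπx/a) dx = 0 for j + l even and −4jla²/(π²(j² − l²)²) for j + l odd, ∫x²·sin(jπx/a)·sin(lπx/a) dx = (−1)^(j+l)·4jla³/(π²(j² − l²)²); higher powers the same way via product-to-sum and parts.
State is unnormalized: ∫|ψ|² dx = 1.3526, and ∫ψ*·V(x)·ψ dx = 11.771, so ⟨V⟩ = 11.771 / 1.3526.
⟨V⟩ = 8.7024.

8.702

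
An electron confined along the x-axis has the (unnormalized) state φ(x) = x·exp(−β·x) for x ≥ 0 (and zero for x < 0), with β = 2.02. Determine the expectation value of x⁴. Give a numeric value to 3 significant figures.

⟨x⁴⟩ = ∫ x⁴·|φ|² dx / ∫|φ|² dx (integrals over the domain).
Every integrand reduces to terms xʲ·e^(−2βx) on [0, ∞); use ∫₀^∞ xʲ·e^(−2βx) dx = j!/(2β)^(j+1).
State is unnormalized: ∫|φ|² dx = 0.030331, and ∫φ*·x⁴·φ dx = 0.040989, so ⟨x⁴⟩ = 0.040989 / 0.030331.
⟨x⁴⟩ = 1.3514.

1.35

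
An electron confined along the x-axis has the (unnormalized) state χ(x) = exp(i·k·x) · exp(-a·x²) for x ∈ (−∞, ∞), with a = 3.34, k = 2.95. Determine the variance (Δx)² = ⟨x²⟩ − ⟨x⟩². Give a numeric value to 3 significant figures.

0.0749

Compute ⟨x⟩ and ⟨x²⟩ separately, then (Δx)² = ⟨x²⟩ − ⟨x⟩².
Gaussian moments: ∫x^(2j)·e^(−2ax²) dx = (2j−1)!!/(4a)^j · √(π/(2a)), odd powers integrate to 0; here √(π/(2a)) = 0.68578.
Normalization: ∫|χ|² dx = 0.68578.
⟨x⟩ = 0.0000 and ⟨x²⟩ = 0.074850.
(Δx)² = 0.074850 − (0.0000)² = 0.074850.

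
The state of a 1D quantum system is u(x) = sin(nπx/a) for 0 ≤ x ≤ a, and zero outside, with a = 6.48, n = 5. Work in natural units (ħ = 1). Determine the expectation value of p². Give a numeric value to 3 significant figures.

p² u = −ħ² d²u/dx²; ⟨p²⟩ = −ħ² ∫ u*·u'' dx / ∫|u|² dx.
d/dx sin(nπx/a) = (nπ/a)·cos(nπx/a) and d²/dx² sin(nπx/a) = −(nπ/a)²·sin(nπx/a); on 0 ≤ x ≤ a, ∫sin²(nπx/a) dx = a/2 and ∫sin(nπx/a)·cos(nπx/a) dx = 0.
State is unnormalized: ∫|u|² dx = 3.2400, and ∫u*·(−ħ² u'') dx = 19.039, so ⟨p²⟩ = 19.039 / 3.2400.
⟨p²⟩ = 5.8761.

5.88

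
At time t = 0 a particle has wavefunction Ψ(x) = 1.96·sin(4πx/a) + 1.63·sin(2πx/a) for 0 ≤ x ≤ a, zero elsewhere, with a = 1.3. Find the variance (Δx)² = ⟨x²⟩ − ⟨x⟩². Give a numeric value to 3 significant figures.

0.204

Compute ⟨x⟩ and ⟨x²⟩ separately, then (Δx)² = ⟨x²⟩ − ⟨x⟩².
On 0 ≤ x ≤ a (j ≠ l): ∫sin²(jπx/a) dx = a/2, ∫sin(jπx/a)·sin(lπx/a) dx = 0; diagonal moments ∫x·sin²(jπx/a) dx = a²/4, ∫x²·sin²(jπx/a) dx = a³·(1/6 − 1/(4j²π²)); cross terms ∫x·sin(jπx/a)·sin(lπx/a) dx = 0 for j + l even and −4jla²/(π²(j² − l²)²) for j + l odd, ∫x²·sin(jπx/a)·sin(lπx/a) dx = (−1)^(j+l)·4jla³/(π²(j² − l²)²); higher powers the same way via product-to-sum and parts.
Normalization: ∫|Ψ|² dx = 4.2240.
⟨x⟩ = 0.65000 and ⟨x²⟩ = 0.62625.
(Δx)² = 0.62625 − (0.65000)² = 0.20375.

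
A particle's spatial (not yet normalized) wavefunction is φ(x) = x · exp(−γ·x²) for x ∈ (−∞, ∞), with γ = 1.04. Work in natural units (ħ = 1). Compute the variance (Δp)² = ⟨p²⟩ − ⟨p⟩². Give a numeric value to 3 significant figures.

3.12

Compute ⟨p⟩ and ⟨p²⟩ separately; (Δp)² = ⟨p²⟩ − ⟨p⟩².
Expand each integrand as polynomial × e^(−2γx²) and use ∫x^(2j)·e^(−2γx²) dx = (2j−1)!!/(4γ)^j · √(π/(2γ)), odd powers → 0; here √(π/(2γ)) = 1.2290. Differentiate with the product rule, d/dx e^(−γx²) = −2γx·e^(−γx²).
Normalization: ∫|φ|² dx = 0.29543.
⟨p⟩ = 0.0000 and ⟨p²⟩ = 3.1200.
(Δp)² = 3.1200 − (0.0000)² = 3.1200.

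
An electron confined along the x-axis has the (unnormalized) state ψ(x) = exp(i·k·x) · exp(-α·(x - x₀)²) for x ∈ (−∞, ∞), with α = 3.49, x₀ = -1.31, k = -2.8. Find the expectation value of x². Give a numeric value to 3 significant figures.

1.79

⟨x²⟩ = ∫ x²·|ψ|² dx / ∫|ψ|² dx (integrals over the domain).
Gaussian moments (u = x − x₀): ∫u^(2j)·e^(−2αu²) du = (2j−1)!!/(4α)^j · √(π/(2α)), odd powers integrate to 0; here √(π/(2α)) = 0.67088.
State is unnormalized: ∫|ψ|² dx = 0.67088, and ∫ψ*·x²·ψ dx = 1.1994, so ⟨x²⟩ = 1.1994 / 0.67088.
⟨x²⟩ = 1.7877.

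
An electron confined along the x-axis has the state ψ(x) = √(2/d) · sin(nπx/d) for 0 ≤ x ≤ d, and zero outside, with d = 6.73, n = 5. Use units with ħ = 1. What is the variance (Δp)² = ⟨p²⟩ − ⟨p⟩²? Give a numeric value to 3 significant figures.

5.45

Compute ⟨p⟩ and ⟨p²⟩ separately; (Δp)² = ⟨p²⟩ − ⟨p⟩².
d/dx sin(nπx/d) = (nπ/d)·cos(nπx/d) and d²/dx² sin(nπx/d) = −(nπ/d)²·sin(nπx/d); on 0 ≤ x ≤ d, ∫sin²(nπx/d) dx = d/2 and ∫sin(nπx/d)·cos(nπx/d) dx = 0.
⟨p⟩ = 0.0000 and ⟨p²⟩ = 5.4477.
(Δp)² = 5.4477 − (0.0000)² = 5.4477.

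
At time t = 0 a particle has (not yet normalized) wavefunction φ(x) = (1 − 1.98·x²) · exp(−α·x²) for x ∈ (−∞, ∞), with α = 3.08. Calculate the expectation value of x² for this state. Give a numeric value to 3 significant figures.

0.0454

⟨x²⟩ = ∫ x²·|φ|² dx / ∫|φ|² dx (integrals over the domain).
Expand each integrand as polynomial × e^(−2αx²) and use ∫x^(2j)·e^(−2αx²) dx = (2j−1)!!/(4α)^j · √(π/(2α)), odd powers → 0; here √(π/(2α)) = 0.71414.
State is unnormalized: ∫|φ|² dx = 0.53993, and ∫φ*·x²·φ dx = 0.024528, so ⟨x²⟩ = 0.024528 / 0.53993.
⟨x²⟩ = 0.045429.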